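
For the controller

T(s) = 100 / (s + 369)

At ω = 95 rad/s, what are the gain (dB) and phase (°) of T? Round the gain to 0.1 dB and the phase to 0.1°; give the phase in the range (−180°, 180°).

-11.6 dB, -14.4°

Substitute s = j95:
Numerator: 100 = 100 + j0
Denominator: (j95) + 369 = 369 + j95
|N| = √(100² + 0²) ≈ 100, ∠N ≈ 0.00°
|D| = √(369² + 95²) ≈ 381.03, ∠D ≈ 14.44°
|T| = 100 / 381.03 ≈ 0.26245
Gain = 20 log₁₀(0.26245) ≈ -11.62 dB
∠T = 0.00° − 14.44° = -14.44°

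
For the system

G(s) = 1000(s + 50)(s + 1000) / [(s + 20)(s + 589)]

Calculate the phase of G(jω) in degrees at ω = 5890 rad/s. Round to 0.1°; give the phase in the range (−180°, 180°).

At s = jω = j5890:
zero (s+50): 50 + j5890 → |·| = √(50²+5890²) = √34694600 ≈ 5890.2, ∠ = arctan(5890/50) ≈ 89.51°
zero (s+1000): 1000 + j5890 → |·| = √(1000²+5890²) = √35692100 ≈ 5974.3, ∠ = arctan(5890/1000) ≈ 80.36°
pole (s+20): 20 + j5890 → |·| = √(20²+5890²) = √34692500 ≈ 5890, ∠ = arctan(5890/20) ≈ 89.81°
pole (s+589): 589 + j5890 → |·| = √(589²+5890²) = √35039021 ≈ 5919.4, ∠ = arctan(5890/589) ≈ 84.29°
∠G = 169.87° − 174.10° = -4.23°

-4.2°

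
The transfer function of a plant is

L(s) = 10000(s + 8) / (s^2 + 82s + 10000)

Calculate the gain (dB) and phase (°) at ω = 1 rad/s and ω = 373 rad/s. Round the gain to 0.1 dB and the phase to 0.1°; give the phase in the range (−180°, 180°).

At s = jω = j1:
zero (s+8): 8 + j1 → |·| = √(8²+1²) = √65 ≈ 8.0623, ∠ = arctan(1/8) ≈ 7.13°
quadratic: (j1)² + 82·j1 + 10000 = 9999 + j82 → |·| ≈ 9999.3, ∠ ≈ 0.47°
|L| = 10000 · 8.0623 / 9999.3 ≈ 8.0629
Gain = 20 log₁₀(8.0629) ≈ 18.13 dB
∠L = 7.13° − 0.47° = 6.66°

At s = jω = j373:
zero (s+8): 8 + j373 → |·| = √(8²+373²) = √139193 ≈ 373.09, ∠ = arctan(373/8) ≈ 88.77°
quadratic: (j373)² + 82·j373 + 10000 = -129129 + j30586 → |·| ≈ 1.327e+05, ∠ ≈ 166.67°
|L| = 10000 · 373.09 / 1.327e+05 ≈ 28.115
Gain = 20 log₁₀(28.115) ≈ 28.98 dB
∠L = 88.77° − 166.67° = -77.90°

ω = 1: 18.1 dB, 6.7°; ω = 373: 29.0 dB, -77.9°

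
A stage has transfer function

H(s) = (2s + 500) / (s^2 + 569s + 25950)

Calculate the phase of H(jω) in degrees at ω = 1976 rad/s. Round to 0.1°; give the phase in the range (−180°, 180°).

Substitute s = j1976:
Numerator: 2(j1976) + 500 = 500 + j3952
Denominator: (j1976)^2 + 569(j1976) + 25950 = -3878626 + j1124344
|N| = √(500² + 3952²) ≈ 3983.5, ∠N ≈ 82.79°
|D| = √(3878626² + 1124344²) ≈ 4.0383e+06, ∠D ≈ 163.83°
∠H = 82.79° − 163.83° = -81.04°

-81.0°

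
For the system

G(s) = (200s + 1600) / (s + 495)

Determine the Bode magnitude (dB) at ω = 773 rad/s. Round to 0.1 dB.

44.5 dB

Substitute s = j773:
Numerator: 200(j773) + 1600 = 1600 + j154600
Denominator: (j773) + 495 = 495 + j773
|N| = √(1600² + 154600²) ≈ 1.5461e+05, ∠N ≈ 89.41°
|D| = √(495² + 773²) ≈ 917.91, ∠D ≈ 57.37°
|G| = 1.5461e+05 / 917.91 ≈ 168.44
Gain = 20 log₁₀(168.44) ≈ 44.53 dB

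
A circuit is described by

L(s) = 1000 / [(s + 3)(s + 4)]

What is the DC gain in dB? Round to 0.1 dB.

L(0) = 1000 / (3·4) ≈ 83.333
20 log₁₀(83.333) ≈ 38.42 dB

38.4 dB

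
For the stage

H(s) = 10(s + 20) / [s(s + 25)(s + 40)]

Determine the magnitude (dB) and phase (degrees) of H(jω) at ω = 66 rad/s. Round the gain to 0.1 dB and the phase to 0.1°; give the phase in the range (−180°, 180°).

-54.3 dB, -144.9°

At s = jω = j66:
zero (s+20): 20 + j66 → |·| = √(20²+66²) = √4756 ≈ 68.964, ∠ = arctan(66/20) ≈ 73.14°
pole (s+25): 25 + j66 → |·| = √(25²+66²) = √4981 ≈ 70.576, ∠ = arctan(66/25) ≈ 69.25°
pole (s+40): 40 + j66 → |·| = √(40²+66²) = √5956 ≈ 77.175, ∠ = arctan(66/40) ≈ 58.78°
pole at origin: |s| = 66, ∠ = 90.00° (in denominator)
|H| = 10 · 68.964 / 3.5948e+05 ≈ 0.0019184
Gain = 20 log₁₀(0.0019184) ≈ -54.34 dB
∠H = 73.14° − 218.03° = -144.89°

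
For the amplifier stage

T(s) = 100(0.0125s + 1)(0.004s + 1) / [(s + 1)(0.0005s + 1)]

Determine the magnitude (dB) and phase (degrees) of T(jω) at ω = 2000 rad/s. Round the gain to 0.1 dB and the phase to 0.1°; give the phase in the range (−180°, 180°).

At ω = 2000 rad/s:
zero (1 + j2000·0.0125) = 1 + j25 → |·| ≈ 25.02, ∠ ≈ 87.71°
zero (1 + j2000·0.004) = 1 + j8 → |·| ≈ 8.0623, ∠ ≈ 82.87°
pole (1 + j2000·1) = 1 + j2000 → |·| ≈ 2000, ∠ ≈ 89.97°
pole (1 + j2000·0.0005) = 1 + j1 → |·| ≈ 1.4142, ∠ ≈ 45.00°
|T| = 100 · 25.02 · 8.0623 / (2000 · 1.4142) ≈ 7.1319
Gain = 20 log₁₀(7.1319) ≈ 17.06 dB
∠T = (87.71° + 82.87°) − (89.97° + 45.00°) = 35.61°

17.1 dB, 35.6°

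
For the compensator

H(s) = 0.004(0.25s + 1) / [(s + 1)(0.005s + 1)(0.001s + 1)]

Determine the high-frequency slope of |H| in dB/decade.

Each pole contributes −20 dB/decade at high frequency; each zero contributes +20 dB/decade.
Net: 1 zero(s) − 3 pole(s) → -40 dB/decade.

-40 dB/decade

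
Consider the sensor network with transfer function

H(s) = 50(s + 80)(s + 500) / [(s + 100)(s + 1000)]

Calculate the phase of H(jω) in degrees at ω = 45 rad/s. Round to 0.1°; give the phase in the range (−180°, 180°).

7.7°

At s = jω = j45:
zero (s+80): 80 + j45 → |·| = √(80²+45²) = √8425 ≈ 91.788, ∠ = arctan(45/80) ≈ 29.36°
zero (s+500): 500 + j45 → |·| = √(500²+45²) = √252025 ≈ 502.02, ∠ = arctan(45/500) ≈ 5.14°
pole (s+100): 100 + j45 → |·| = √(100²+45²) = √12025 ≈ 109.66, ∠ = arctan(45/100) ≈ 24.23°
pole (s+1000): 1000 + j45 → |·| = √(1000²+45²) = √1002025 ≈ 1001, ∠ = arctan(45/1000) ≈ 2.58°
∠H = 34.50° − 26.81° = 7.69°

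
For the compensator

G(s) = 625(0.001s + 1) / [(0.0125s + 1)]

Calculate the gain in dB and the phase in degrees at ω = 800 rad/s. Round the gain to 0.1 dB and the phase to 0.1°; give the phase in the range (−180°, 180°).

At ω = 800 rad/s:
zero (1 + j800·0.001) = 1 + j0.8 → |·| ≈ 1.2806, ∠ ≈ 38.66°
pole (1 + j800·0.0125) = 1 + j10 → |·| ≈ 10.05, ∠ ≈ 84.29°
|G| = 625 · 1.2806 / (10.05) ≈ 79.639
Gain = 20 log₁₀(79.639) ≈ 38.02 dB
∠G = (38.66°) − (84.29°) = -45.63°

38.0 dB, -45.6°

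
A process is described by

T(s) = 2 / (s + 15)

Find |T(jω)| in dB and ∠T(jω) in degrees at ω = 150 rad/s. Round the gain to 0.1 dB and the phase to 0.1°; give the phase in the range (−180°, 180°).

At s = jω = j150:
pole (s+15): 15 + j150 → |·| = √(15²+150²) = √22725 ≈ 150.75, ∠ = arctan(150/15) ≈ 84.29°
|T| = 2 / 150.75 ≈ 0.013267
Gain = 20 log₁₀(0.013267) ≈ -37.54 dB
∠T = 0.00° − 84.29° = -84.29°

-37.5 dB, -84.3°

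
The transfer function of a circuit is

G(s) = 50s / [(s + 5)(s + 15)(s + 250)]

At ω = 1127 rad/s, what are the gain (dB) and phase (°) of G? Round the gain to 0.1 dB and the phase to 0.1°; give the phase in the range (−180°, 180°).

At s = jω = j1127:
zero at origin: s = j1127 → |·| = 1127, ∠ = 90.00°
pole (s+5): 5 + j1127 → |·| = √(5²+1127²) = √1270154 ≈ 1127, ∠ = arctan(1127/5) ≈ 89.75°
pole (s+15): 15 + j1127 → |·| = √(15²+1127²) = √1270354 ≈ 1127.1, ∠ = arctan(1127/15) ≈ 89.24°
pole (s+250): 250 + j1127 → |·| = √(250²+1127²) = √1332629 ≈ 1154.4, ∠ = arctan(1127/250) ≈ 77.49°
|G| = 50 · 1127 / 1.4664e+09 ≈ 3.8427e-05
Gain = 20 log₁₀(3.8427e-05) ≈ -88.31 dB
∠G = 90.00° − 256.48° = -166.48°

-88.3 dB, -166.5°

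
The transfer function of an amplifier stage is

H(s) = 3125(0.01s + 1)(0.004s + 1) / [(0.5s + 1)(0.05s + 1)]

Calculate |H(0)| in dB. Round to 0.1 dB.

69.9 dB

H(0) = 3125 · 1 / 1 = 3125
20 log₁₀(3125) ≈ 69.90 dB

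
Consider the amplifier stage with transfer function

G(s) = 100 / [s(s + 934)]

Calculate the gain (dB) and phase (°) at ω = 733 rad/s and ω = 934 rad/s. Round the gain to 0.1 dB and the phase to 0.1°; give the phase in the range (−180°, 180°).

At s = jω = j733:
pole (s+934): 934 + j733 → |·| = √(934²+733²) = √1409645 ≈ 1187.3, ∠ = arctan(733/934) ≈ 38.12°
pole at origin: |s| = 733, ∠ = 90.00° (in denominator)
|G| = 100 / 8.7029e+05 ≈ 0.0001149
Gain = 20 log₁₀(0.0001149) ≈ -78.79 dB
∠G = 0.00° − 128.12° = -128.12°

At s = jω = j934:
pole (s+934): 934 + j934 → |·| = √(934²+934²) = √1744712 ≈ 1320.9, ∠ = arctan(934/934) ≈ 45.00°
pole at origin: |s| = 934, ∠ = 90.00° (in denominator)
|G| = 100 / 1.2337e+06 ≈ 8.1057e-05
Gain = 20 log₁₀(8.1057e-05) ≈ -81.82 dB
∠G = 0.00° − 135.00° = -135.00°

ω = 733: -78.8 dB, -128.1°; ω = 934: -81.8 dB, -135.0°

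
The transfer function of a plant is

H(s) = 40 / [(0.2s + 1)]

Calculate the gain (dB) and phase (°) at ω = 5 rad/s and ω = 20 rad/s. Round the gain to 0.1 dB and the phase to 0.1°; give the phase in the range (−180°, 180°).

ω = 5: 29.0 dB, -45.0°; ω = 20: 19.7 dB, -76.0°

At ω = 5 rad/s:
pole (1 + j5·0.2) = 1 + j1 → |·| ≈ 1.4142, ∠ ≈ 45.00°
|H| = 40 · 1 / (1.4142) ≈ 28.285
Gain = 20 log₁₀(28.285) ≈ 29.03 dB
∠H = (0°) − (45.00°) = -45.00°

At ω = 20 rad/s:
pole (1 + j20·0.2) = 1 + j4 → |·| ≈ 4.1231, ∠ ≈ 75.96°
|H| = 40 · 1 / (4.1231) ≈ 9.7014
Gain = 20 log₁₀(9.7014) ≈ 19.74 dB
∠H = (0°) − (75.96°) = -75.96°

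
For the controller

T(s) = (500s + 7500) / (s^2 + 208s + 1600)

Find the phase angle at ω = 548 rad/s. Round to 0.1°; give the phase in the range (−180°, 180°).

-70.7°

Substitute s = j548:
Numerator: 500(j548) + 7500 = 7500 + j274000
Denominator: (j548)^2 + 208(j548) + 1600 = -298704 + j113984
|N| = √(7500² + 274000²) ≈ 2.741e+05, ∠N ≈ 88.43°
|D| = √(298704² + 113984²) ≈ 3.1971e+05, ∠D ≈ 159.11°
∠T = 88.43° − 159.11° = -70.68°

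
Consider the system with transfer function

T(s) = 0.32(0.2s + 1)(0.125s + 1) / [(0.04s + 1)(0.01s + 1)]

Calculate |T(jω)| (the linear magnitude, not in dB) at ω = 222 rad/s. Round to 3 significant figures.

At ω = 222 rad/s:
zero (1 + j222·0.2) = 1 + j44.4 → |·| ≈ 44.411, ∠ ≈ 88.71°
zero (1 + j222·0.125) = 1 + j27.75 → |·| ≈ 27.768, ∠ ≈ 87.94°
pole (1 + j222·0.04) = 1 + j8.88 → |·| ≈ 8.9361, ∠ ≈ 83.57°
pole (1 + j222·0.01) = 1 + j2.22 → |·| ≈ 2.4348, ∠ ≈ 65.75°
|T| = 0.32 · 44.411 · 27.768 / (8.9361 · 2.4348) ≈ 18.137

18.1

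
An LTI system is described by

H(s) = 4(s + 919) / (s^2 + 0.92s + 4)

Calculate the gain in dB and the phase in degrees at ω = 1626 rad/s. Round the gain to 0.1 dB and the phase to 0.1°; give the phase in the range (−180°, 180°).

At s = jω = j1626:
zero (s+919): 919 + j1626 → |·| = √(919²+1626²) = √3488437 ≈ 1867.7, ∠ = arctan(1626/919) ≈ 60.53°
quadratic: (j1626)² + 0.92·j1626 + 4 = -2643872 + j1495.92 → |·| ≈ 2.6439e+06, ∠ ≈ 179.97°
|H| = 4 · 1867.7 / 2.6439e+06 ≈ 0.0028257
Gain = 20 log₁₀(0.0028257) ≈ -50.98 dB
∠H = 60.53° − 179.97° = -119.44°

-51.0 dB, -119.4°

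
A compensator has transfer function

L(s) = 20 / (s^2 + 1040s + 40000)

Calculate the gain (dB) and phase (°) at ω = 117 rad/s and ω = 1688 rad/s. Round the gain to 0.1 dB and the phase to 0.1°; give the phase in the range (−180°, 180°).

ω = 117: -75.9 dB, -77.8°; ω = 1688: -104.4 dB, -148.0°

Substitute s = j117:
Numerator: 20 = 20 + j0
Denominator: (j117)^2 + 1040(j117) + 40000 = 26311 + j121680
|N| = √(20² + 0²) ≈ 20, ∠N ≈ 0.00°
|D| = √(26311² + 121680²) ≈ 1.2449e+05, ∠D ≈ 77.80°
|L| = 20 / 1.2449e+05 ≈ 0.00016066
Gain = 20 log₁₀(0.00016066) ≈ -75.88 dB
∠L = 0.00° − 77.80° = -77.80°

Substitute s = j1688:
Numerator: 20 = 20 + j0
Denominator: (j1688)^2 + 1040(j1688) + 40000 = -2809344 + j1755520
|N| = √(20² + 0²) ≈ 20, ∠N ≈ 0.00°
|D| = √(2809344² + 1755520²) ≈ 3.3127e+06, ∠D ≈ 148.00°
|L| = 20 / 3.3127e+06 ≈ 6.0374e-06
Gain = 20 log₁₀(6.0374e-06) ≈ -104.38 dB
∠L = 0.00° − 148.00° = -148.00°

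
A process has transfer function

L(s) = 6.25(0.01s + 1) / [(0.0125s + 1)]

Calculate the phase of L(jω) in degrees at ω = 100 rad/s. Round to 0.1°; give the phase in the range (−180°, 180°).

At ω = 100 rad/s:
zero (1 + j100·0.01) = 1 + j1 → |·| ≈ 1.4142, ∠ ≈ 45.00°
pole (1 + j100·0.0125) = 1 + j1.25 → |·| ≈ 1.6008, ∠ ≈ 51.34°
∠L = (45.00°) − (51.34°) = -6.34°

-6.3°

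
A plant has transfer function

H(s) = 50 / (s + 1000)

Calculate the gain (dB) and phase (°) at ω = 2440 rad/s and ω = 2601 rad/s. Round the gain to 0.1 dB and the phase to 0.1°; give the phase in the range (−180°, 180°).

ω = 2440: -34.4 dB, -67.7°; ω = 2601: -34.9 dB, -69.0°

At s = jω = j2440:
pole (s+1000): 1000 + j2440 → |·| = √(1000²+2440²) = √6953600 ≈ 2637, ∠ = arctan(2440/1000) ≈ 67.71°
|H| = 50 / 2637 ≈ 0.018961
Gain = 20 log₁₀(0.018961) ≈ -34.44 dB
∠H = 0.00° − 67.71° = -67.71°

At s = jω = j2601:
pole (s+1000): 1000 + j2601 → |·| = √(1000²+2601²) = √7765201 ≈ 2786.6, ∠ = arctan(2601/1000) ≈ 68.97°
|H| = 50 / 2786.6 ≈ 0.017943
Gain = 20 log₁₀(0.017943) ≈ -34.92 dB
∠H = 0.00° − 68.97° = -68.97°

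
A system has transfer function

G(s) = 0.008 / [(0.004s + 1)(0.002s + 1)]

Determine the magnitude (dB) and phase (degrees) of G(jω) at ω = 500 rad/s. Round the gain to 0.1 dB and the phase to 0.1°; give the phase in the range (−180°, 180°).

-51.9 dB, -108.4°

At ω = 500 rad/s:
pole (1 + j500·0.004) = 1 + j2 → |·| ≈ 2.2361, ∠ ≈ 63.43°
pole (1 + j500·0.002) = 1 + j1 → |·| ≈ 1.4142, ∠ ≈ 45.00°
|G| = 0.008 · 1 / (2.2361 · 1.4142) ≈ 0.0025298
Gain = 20 log₁₀(0.0025298) ≈ -51.94 dB
∠G = (0°) − (63.43° + 45.00°) = -108.43°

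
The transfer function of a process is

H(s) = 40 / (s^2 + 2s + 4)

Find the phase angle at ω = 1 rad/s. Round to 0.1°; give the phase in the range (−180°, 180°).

-33.7°

At s = jω = j1:
quadratic: (j1)² + 2·j1 + 4 = 3 + j2 → |·| ≈ 3.6056, ∠ ≈ 33.69°
∠H = 0.00° − 33.69° = -33.69°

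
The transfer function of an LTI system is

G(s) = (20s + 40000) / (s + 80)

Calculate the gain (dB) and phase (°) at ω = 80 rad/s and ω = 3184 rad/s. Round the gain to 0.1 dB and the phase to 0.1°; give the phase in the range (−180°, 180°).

ω = 80: 51.0 dB, -42.7°; ω = 3184: 27.5 dB, -30.7°

Substitute s = j80:
Numerator: 20(j80) + 40000 = 40000 + j1600
Denominator: (j80) + 80 = 80 + j80
|N| = √(40000² + 1600²) ≈ 40032, ∠N ≈ 2.29°
|D| = √(80² + 80²) ≈ 113.14, ∠D ≈ 45.00°
|G| = 40032 / 113.14 ≈ 353.83
Gain = 20 log₁₀(353.83) ≈ 50.98 dB
∠G = 2.29° − 45.00° = -42.71°

Substitute s = j3184:
Numerator: 20(j3184) + 40000 = 40000 + j63680
Denominator: (j3184) + 80 = 80 + j3184
|N| = √(40000² + 63680²) ≈ 75201, ∠N ≈ 57.87°
|D| = √(80² + 3184²) ≈ 3185, ∠D ≈ 88.56°
|G| = 75201 / 3185 ≈ 23.611
Gain = 20 log₁₀(23.611) ≈ 27.46 dB
∠G = 57.87° − 88.56° = -30.69°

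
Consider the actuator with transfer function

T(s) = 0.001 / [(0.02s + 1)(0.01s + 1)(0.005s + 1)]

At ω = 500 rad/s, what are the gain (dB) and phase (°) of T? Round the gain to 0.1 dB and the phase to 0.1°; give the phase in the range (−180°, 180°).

-102.8 dB, 128.8°

At ω = 500 rad/s:
pole (1 + j500·0.02) = 1 + j10 → |·| ≈ 10.05, ∠ ≈ 84.29°
pole (1 + j500·0.01) = 1 + j5 → |·| ≈ 5.099, ∠ ≈ 78.69°
pole (1 + j500·0.005) = 1 + j2.5 → |·| ≈ 2.6926, ∠ ≈ 68.20°
|T| = 0.001 · 1 / (10.05 · 5.099 · 2.6926) ≈ 7.2473e-06
Gain = 20 log₁₀(7.2473e-06) ≈ -102.80 dB
∠T = (0°) − (84.29° + 78.69° + 68.20°) = -231.18° ≡ 128.82° (principal value)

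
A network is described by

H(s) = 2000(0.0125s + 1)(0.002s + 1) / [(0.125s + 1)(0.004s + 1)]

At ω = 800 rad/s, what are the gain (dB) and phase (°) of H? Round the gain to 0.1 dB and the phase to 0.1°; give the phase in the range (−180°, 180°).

41.1 dB, -19.8°

At ω = 800 rad/s:
zero (1 + j800·0.0125) = 1 + j10 → |·| ≈ 10.05, ∠ ≈ 84.29°
zero (1 + j800·0.002) = 1 + j1.6 → |·| ≈ 1.8868, ∠ ≈ 57.99°
pole (1 + j800·0.125) = 1 + j100 → |·| ≈ 100, ∠ ≈ 89.43°
pole (1 + j800·0.004) = 1 + j3.2 → |·| ≈ 3.3526, ∠ ≈ 72.65°
|H| = 2000 · 10.05 · 1.8868 / (100 · 3.3526) ≈ 113.12
Gain = 20 log₁₀(113.12) ≈ 41.07 dB
∠H = (84.29° + 57.99°) − (89.43° + 72.65°) = -19.80°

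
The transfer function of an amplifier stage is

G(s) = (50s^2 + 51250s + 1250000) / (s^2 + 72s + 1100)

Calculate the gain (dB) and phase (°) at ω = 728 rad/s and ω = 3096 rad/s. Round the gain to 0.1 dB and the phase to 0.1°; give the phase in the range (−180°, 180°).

Substitute s = j728:
Numerator: 50(j728)^2 + 51250(j728) + 1250000 = -25249200 + j37310000
Denominator: (j728)^2 + 72(j728) + 1100 = -528884 + j52416
|N| = √(25249200² + 37310000²) ≈ 4.5051e+07, ∠N ≈ 124.09°
|D| = √(528884² + 52416²) ≈ 5.3148e+05, ∠D ≈ 174.34°
|G| = 4.5051e+07 / 5.3148e+05 ≈ 84.765
Gain = 20 log₁₀(84.765) ≈ 38.56 dB
∠G = 124.09° − 174.34° = -50.25°

Substitute s = j3096:
Numerator: 50(j3096)^2 + 51250(j3096) + 1250000 = -478010800 + j158670000
Denominator: (j3096)^2 + 72(j3096) + 1100 = -9584116 + j222912
|N| = √(478010800² + 158670000²) ≈ 5.0366e+08, ∠N ≈ 161.64°
|D| = √(9584116² + 222912²) ≈ 9.5867e+06, ∠D ≈ 178.67°
|G| = 5.0366e+08 / 9.5867e+06 ≈ 52.537
Gain = 20 log₁₀(52.537) ≈ 34.41 dB
∠G = 161.64° − 178.67° = -17.03°

ω = 728: 38.6 dB, -50.3°; ω = 3096: 34.4 dB, -17.0°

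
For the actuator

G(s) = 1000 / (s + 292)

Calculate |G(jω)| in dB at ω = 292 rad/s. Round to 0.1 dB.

7.7 dB

At s = jω = j292:
pole (s+292): 292 + j292 → |·| = √(292²+292²) = √170528 ≈ 412.95, ∠ = arctan(292/292) ≈ 45.00°
|G| = 1000 / 412.95 ≈ 2.4216
Gain = 20 log₁₀(2.4216) ≈ 7.68 dB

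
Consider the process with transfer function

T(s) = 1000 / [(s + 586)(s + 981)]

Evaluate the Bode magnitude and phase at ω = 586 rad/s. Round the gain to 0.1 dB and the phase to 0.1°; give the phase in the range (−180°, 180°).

-59.5 dB, -75.9°

At s = jω = j586:
pole (s+586): 586 + j586 → |·| = √(586²+586²) = √686792 ≈ 828.73, ∠ = arctan(586/586) ≈ 45.00°
pole (s+981): 981 + j586 → |·| = √(981²+586²) = √1305757 ≈ 1142.7, ∠ = arctan(586/981) ≈ 30.85°
|T| = 1000 / 9.4699e+05 ≈ 0.001056
Gain = 20 log₁₀(0.001056) ≈ -59.53 dB
∠T = 0.00° − 75.85° = -75.85°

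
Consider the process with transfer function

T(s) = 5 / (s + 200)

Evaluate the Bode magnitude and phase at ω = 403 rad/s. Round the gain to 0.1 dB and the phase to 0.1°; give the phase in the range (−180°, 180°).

At s = jω = j403:
pole (s+200): 200 + j403 → |·| = √(200²+403²) = √202409 ≈ 449.9, ∠ = arctan(403/200) ≈ 63.61°
|T| = 5 / 449.9 ≈ 0.011114
Gain = 20 log₁₀(0.011114) ≈ -39.08 dB
∠T = 0.00° − 63.61° = -63.61°

-39.1 dB, -63.6°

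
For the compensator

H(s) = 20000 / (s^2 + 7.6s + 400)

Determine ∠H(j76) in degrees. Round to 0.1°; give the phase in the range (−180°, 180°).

At s = jω = j76:
quadratic: (j76)² + 7.6·j76 + 400 = -5376 + j577.6 → |·| ≈ 5406.9, ∠ ≈ 173.87°
∠H = 0.00° − 173.87° = -173.87°

-173.9°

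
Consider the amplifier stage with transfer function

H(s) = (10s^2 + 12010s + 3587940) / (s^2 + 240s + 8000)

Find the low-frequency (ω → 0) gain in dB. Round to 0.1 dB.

53.0 dB

H(0) = 3587940 / 8000 ≈ 448.49
20 log₁₀(448.49) ≈ 53.04 dB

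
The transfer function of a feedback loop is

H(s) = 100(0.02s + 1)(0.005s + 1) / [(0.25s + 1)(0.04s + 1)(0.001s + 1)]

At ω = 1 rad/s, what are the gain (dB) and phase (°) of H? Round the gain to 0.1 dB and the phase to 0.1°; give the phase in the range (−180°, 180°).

39.7 dB, -15.0°

At ω = 1 rad/s:
zero (1 + j1·0.02) = 1 + j0.02 → |·| ≈ 1.0002, ∠ ≈ 1.15°
zero (1 + j1·0.005) = 1 + j0.005 → |·| ≈ 1, ∠ ≈ 0.29°
pole (1 + j1·0.25) = 1 + j0.25 → |·| ≈ 1.0308, ∠ ≈ 14.04°
pole (1 + j1·0.04) = 1 + j0.04 → |·| ≈ 1.0008, ∠ ≈ 2.29°
pole (1 + j1·0.001) = 1 + j0.001 → |·| ≈ 1, ∠ ≈ 0.06°
|H| = 100 · 1.0002 · 1 / (1.0308 · 1.0008 · 1) ≈ 96.954
Gain = 20 log₁₀(96.954) ≈ 39.73 dB
∠H = (1.15° + 0.29°) − (14.04° + 2.29° + 0.06°) = -14.95°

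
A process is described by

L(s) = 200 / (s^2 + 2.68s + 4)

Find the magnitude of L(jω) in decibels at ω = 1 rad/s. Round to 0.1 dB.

33.9 dB

At s = jω = j1:
quadratic: (j1)² + 2.68·j1 + 4 = 3 + j2.68 → |·| ≈ 4.0227, ∠ ≈ 41.78°
|L| = 200 / 4.0227 ≈ 49.718
Gain = 20 log₁₀(49.718) ≈ 33.93 dB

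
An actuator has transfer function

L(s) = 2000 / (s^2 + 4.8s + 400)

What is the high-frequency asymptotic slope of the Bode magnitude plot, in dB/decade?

Each pole contributes −20 dB/decade at high frequency; each zero contributes +20 dB/decade.
Net: 0 zero(s) − 2 pole(s) → -40 dB/decade.

-40 dB/decade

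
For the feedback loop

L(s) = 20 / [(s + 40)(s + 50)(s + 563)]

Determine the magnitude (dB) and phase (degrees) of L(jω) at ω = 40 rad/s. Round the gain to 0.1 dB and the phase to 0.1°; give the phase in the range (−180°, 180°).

At s = jω = j40:
pole (s+40): 40 + j40 → |·| = √(40²+40²) = √3200 ≈ 56.569, ∠ = arctan(40/40) ≈ 45.00°
pole (s+50): 50 + j40 → |·| = √(50²+40²) = √4100 ≈ 64.031, ∠ = arctan(40/50) ≈ 38.66°
pole (s+563): 563 + j40 → |·| = √(563²+40²) = √318569 ≈ 564.42, ∠ = arctan(40/563) ≈ 4.06°
|L| = 20 / 2.0444e+06 ≈ 9.7828e-06
Gain = 20 log₁₀(9.7828e-06) ≈ -100.19 dB
∠L = 0.00° − 87.72° = -87.72°

-100.2 dB, -87.7°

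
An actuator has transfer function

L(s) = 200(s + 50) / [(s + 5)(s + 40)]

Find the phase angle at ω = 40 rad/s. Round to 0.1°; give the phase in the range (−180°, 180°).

At s = jω = j40:
zero (s+50): 50 + j40 → |·| = √(50²+40²) = √4100 ≈ 64.031, ∠ = arctan(40/50) ≈ 38.66°
pole (s+5): 5 + j40 → |·| = √(5²+40²) = √1625 ≈ 40.311, ∠ = arctan(40/5) ≈ 82.87°
pole (s+40): 40 + j40 → |·| = √(40²+40²) = √3200 ≈ 56.569, ∠ = arctan(40/40) ≈ 45.00°
∠L = 38.66° − 127.87° = -89.21°

-89.2°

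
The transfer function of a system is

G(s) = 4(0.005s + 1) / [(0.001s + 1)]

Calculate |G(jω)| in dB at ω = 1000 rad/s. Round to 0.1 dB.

23.2 dB

At ω = 1000 rad/s:
zero (1 + j1000·0.005) = 1 + j5 → |·| ≈ 5.099, ∠ ≈ 78.69°
pole (1 + j1000·0.001) = 1 + j1 → |·| ≈ 1.4142, ∠ ≈ 45.00°
|G| = 4 · 5.099 / (1.4142) ≈ 14.422
Gain = 20 log₁₀(14.422) ≈ 23.18 dB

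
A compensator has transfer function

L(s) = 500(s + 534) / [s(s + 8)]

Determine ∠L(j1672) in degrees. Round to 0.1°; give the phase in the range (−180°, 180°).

At s = jω = j1672:
zero (s+534): 534 + j1672 → |·| = √(534²+1672²) = √3080740 ≈ 1755.2, ∠ = arctan(1672/534) ≈ 72.29°
pole (s+8): 8 + j1672 → |·| = √(8²+1672²) = √2795648 ≈ 1672, ∠ = arctan(1672/8) ≈ 89.73°
pole at origin: |s| = 1672, ∠ = 90.00° (in denominator)
∠L = 72.29° − 179.73° = -107.44°

-107.4°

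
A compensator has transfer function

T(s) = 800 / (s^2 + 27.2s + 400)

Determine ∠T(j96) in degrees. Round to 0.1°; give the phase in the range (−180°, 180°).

-163.5°

At s = jω = j96:
quadratic: (j96)² + 27.2·j96 + 400 = -8816 + j2611.2 → |·| ≈ 9194.6, ∠ ≈ 163.50°
∠T = 0.00° − 163.50° = -163.50°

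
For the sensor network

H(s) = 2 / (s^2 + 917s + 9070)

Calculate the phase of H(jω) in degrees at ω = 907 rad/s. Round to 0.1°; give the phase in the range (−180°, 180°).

Substitute s = j907:
Numerator: 2 = 2 + j0
Denominator: (j907)^2 + 917(j907) + 9070 = -813579 + j831719
|N| = √(2² + 0²) ≈ 2, ∠N ≈ 0.00°
|D| = √(813579² + 831719²) ≈ 1.1635e+06, ∠D ≈ 134.37°
∠H = 0.00° − 134.37° = -134.37°

-134.4°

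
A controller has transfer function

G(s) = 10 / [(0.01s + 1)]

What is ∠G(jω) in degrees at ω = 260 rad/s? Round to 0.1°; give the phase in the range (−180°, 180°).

At ω = 260 rad/s:
pole (1 + j260·0.01) = 1 + j2.6 → |·| ≈ 2.7857, ∠ ≈ 68.96°
∠G = (0°) − (68.96°) = -68.96°

-69.0°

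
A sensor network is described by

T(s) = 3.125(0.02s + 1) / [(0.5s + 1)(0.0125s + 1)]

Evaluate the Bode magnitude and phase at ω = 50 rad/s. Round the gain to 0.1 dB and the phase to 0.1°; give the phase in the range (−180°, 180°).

-16.5 dB, -74.7°

At ω = 50 rad/s:
zero (1 + j50·0.02) = 1 + j1 → |·| ≈ 1.4142, ∠ ≈ 45.00°
pole (1 + j50·0.5) = 1 + j25 → |·| ≈ 25.02, ∠ ≈ 87.71°
pole (1 + j50·0.0125) = 1 + j0.625 → |·| ≈ 1.1792, ∠ ≈ 32.01°
|T| = 3.125 · 1.4142 / (25.02 · 1.1792) ≈ 0.14979
Gain = 20 log₁₀(0.14979) ≈ -16.49 dB
∠T = (45.00°) − (87.71° + 32.01°) = -74.72°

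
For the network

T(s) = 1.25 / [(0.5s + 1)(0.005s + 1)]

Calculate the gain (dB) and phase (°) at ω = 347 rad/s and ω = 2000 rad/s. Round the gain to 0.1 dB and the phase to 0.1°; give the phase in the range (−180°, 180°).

ω = 347: -48.9 dB, -149.7°; ω = 2000: -78.1 dB, -174.2°

At ω = 347 rad/s:
pole (1 + j347·0.5) = 1 + j173.5 → |·| ≈ 173.5, ∠ ≈ 89.67°
pole (1 + j347·0.005) = 1 + j1.735 → |·| ≈ 2.0026, ∠ ≈ 60.04°
|T| = 1.25 · 1 / (173.5 · 2.0026) ≈ 0.0035976
Gain = 20 log₁₀(0.0035976) ≈ -48.88 dB
∠T = (0°) − (89.67° + 60.04°) = -149.71°

At ω = 2000 rad/s:
pole (1 + j2000·0.5) = 1 + j1000 → |·| ≈ 1000, ∠ ≈ 89.94°
pole (1 + j2000·0.005) = 1 + j10 → |·| ≈ 10.05, ∠ ≈ 84.29°
|T| = 1.25 · 1 / (1000 · 10.05) ≈ 0.00012438
Gain = 20 log₁₀(0.00012438) ≈ -78.10 dB
∠T = (0°) − (89.94° + 84.29°) = -174.23°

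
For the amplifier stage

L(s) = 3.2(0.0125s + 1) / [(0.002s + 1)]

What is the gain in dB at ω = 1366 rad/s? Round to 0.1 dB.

At ω = 1366 rad/s:
zero (1 + j1366·0.0125) = 1 + j17.075 → |·| ≈ 17.104, ∠ ≈ 86.65°
pole (1 + j1366·0.002) = 1 + j2.732 → |·| ≈ 2.9093, ∠ ≈ 69.90°
|L| = 3.2 · 17.104 / (2.9093) ≈ 18.813
Gain = 20 log₁₀(18.813) ≈ 25.49 dB

25.5 dB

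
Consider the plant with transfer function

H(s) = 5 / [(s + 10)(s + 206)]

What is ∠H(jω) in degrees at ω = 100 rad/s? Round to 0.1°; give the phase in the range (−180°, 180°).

-110.2°

At s = jω = j100:
pole (s+10): 10 + j100 → |·| = √(10²+100²) = √10100 ≈ 100.5, ∠ = arctan(100/10) ≈ 84.29°
pole (s+206): 206 + j100 → |·| = √(206²+100²) = √52436 ≈ 228.99, ∠ = arctan(100/206) ≈ 25.89°
∠H = 0.00° − 110.18° = -110.18°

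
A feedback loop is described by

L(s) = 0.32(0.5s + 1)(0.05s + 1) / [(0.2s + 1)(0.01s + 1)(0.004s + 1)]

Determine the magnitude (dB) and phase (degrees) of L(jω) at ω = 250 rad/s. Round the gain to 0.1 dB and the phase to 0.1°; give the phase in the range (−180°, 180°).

8.4 dB, -27.1°

At ω = 250 rad/s:
zero (1 + j250·0.5) = 1 + j125 → |·| ≈ 125, ∠ ≈ 89.54°
zero (1 + j250·0.05) = 1 + j12.5 → |·| ≈ 12.54, ∠ ≈ 85.43°
pole (1 + j250·0.2) = 1 + j50 → |·| ≈ 50.01, ∠ ≈ 88.85°
pole (1 + j250·0.01) = 1 + j2.5 → |·| ≈ 2.6926, ∠ ≈ 68.20°
pole (1 + j250·0.004) = 1 + j1 → |·| ≈ 1.4142, ∠ ≈ 45.00°
|L| = 0.32 · 125 · 12.54 / (50.01 · 2.6926 · 1.4142) ≈ 2.634
Gain = 20 log₁₀(2.634) ≈ 8.41 dB
∠L = (89.54° + 85.43°) − (88.85° + 68.20° + 45.00°) = -27.08°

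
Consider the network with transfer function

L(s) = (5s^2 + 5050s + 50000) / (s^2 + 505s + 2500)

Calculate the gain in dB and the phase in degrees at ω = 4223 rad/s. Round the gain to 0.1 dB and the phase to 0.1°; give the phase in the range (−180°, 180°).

14.2 dB, -6.6°

Substitute s = j4223:
Numerator: 5(j4223)^2 + 5050(j4223) + 50000 = -89118645 + j21326150
Denominator: (j4223)^2 + 505(j4223) + 2500 = -17831229 + j2132615
|N| = √(89118645² + 21326150²) ≈ 9.1635e+07, ∠N ≈ 166.54°
|D| = √(17831229² + 2132615²) ≈ 1.7958e+07, ∠D ≈ 173.18°
|L| = 9.1635e+07 / 1.7958e+07 ≈ 5.1027
Gain = 20 log₁₀(5.1027) ≈ 14.16 dB
∠L = 166.54° − 173.18° = -6.64°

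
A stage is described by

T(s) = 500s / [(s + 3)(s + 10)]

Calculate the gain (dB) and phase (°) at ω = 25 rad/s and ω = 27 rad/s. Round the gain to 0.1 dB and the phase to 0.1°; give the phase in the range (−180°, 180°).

At s = jω = j25:
zero at origin: s = j25 → |·| = 25, ∠ = 90.00°
pole (s+3): 3 + j25 → |·| = √(3²+25²) = √634 ≈ 25.179, ∠ = arctan(25/3) ≈ 83.16°
pole (s+10): 10 + j25 → |·| = √(10²+25²) = √725 ≈ 26.926, ∠ = arctan(25/10) ≈ 68.20°
|T| = 500 · 25 / 677.97 ≈ 18.437
Gain = 20 log₁₀(18.437) ≈ 25.31 dB
∠T = 90.00° − 151.36° = -61.36°

At s = jω = j27:
zero at origin: s = j27 → |·| = 27, ∠ = 90.00°
pole (s+3): 3 + j27 → |·| = √(3²+27²) = √738 ≈ 27.166, ∠ = arctan(27/3) ≈ 83.66°
pole (s+10): 10 + j27 → |·| = √(10²+27²) = √829 ≈ 28.792, ∠ = arctan(27/10) ≈ 69.68°
|T| = 500 · 27 / 782.16 ≈ 17.26
Gain = 20 log₁₀(17.26) ≈ 24.74 dB
∠T = 90.00° − 153.34° = -63.34°

ω = 25: 25.3 dB, -61.4°; ω = 27: 24.7 dB, -63.3°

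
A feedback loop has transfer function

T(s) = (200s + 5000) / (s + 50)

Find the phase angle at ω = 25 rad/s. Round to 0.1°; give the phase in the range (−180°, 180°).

18.4°

Substitute s = j25:
Numerator: 200(j25) + 5000 = 5000 + j5000
Denominator: (j25) + 50 = 50 + j25
|N| = √(5000² + 5000²) ≈ 7071.1, ∠N ≈ 45.00°
|D| = √(50² + 25²) ≈ 55.902, ∠D ≈ 26.57°
∠T = 45.00° − 26.57° = 18.43°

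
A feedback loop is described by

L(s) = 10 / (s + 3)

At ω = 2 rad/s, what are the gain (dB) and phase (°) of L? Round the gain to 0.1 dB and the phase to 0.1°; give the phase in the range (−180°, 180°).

At s = jω = j2:
pole (s+3): 3 + j2 → |·| = √(3²+2²) = √13 ≈ 3.6056, ∠ = arctan(2/3) ≈ 33.69°
|L| = 10 / 3.6056 ≈ 2.7735
Gain = 20 log₁₀(2.7735) ≈ 8.86 dB
∠L = 0.00° − 33.69° = -33.69°

8.9 dB, -33.7°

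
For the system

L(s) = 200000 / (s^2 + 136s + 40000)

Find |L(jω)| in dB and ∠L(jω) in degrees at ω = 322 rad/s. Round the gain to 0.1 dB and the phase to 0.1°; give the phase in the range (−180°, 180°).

8.3 dB, -145.5°

At s = jω = j322:
quadratic: (j322)² + 136·j322 + 40000 = -63684 + j43792 → |·| ≈ 77288, ∠ ≈ 145.49°
|L| = 200000 / 77288 ≈ 2.5877
Gain = 20 log₁₀(2.5877) ≈ 8.26 dB
∠L = 0.00° − 145.49° = -145.49°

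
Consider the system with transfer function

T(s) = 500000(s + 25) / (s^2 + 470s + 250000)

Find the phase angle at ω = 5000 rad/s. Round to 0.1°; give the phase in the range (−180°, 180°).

At s = jω = j5000:
zero (s+25): 25 + j5000 → |·| = √(25²+5000²) = √25000625 ≈ 5000.1, ∠ = arctan(5000/25) ≈ 89.71°
quadratic: (j5000)² + 470·j5000 + 250000 = -24750000 + j2350000 → |·| ≈ 2.4861e+07, ∠ ≈ 174.58°
∠T = 89.71° − 174.58° = -84.87°

-84.9°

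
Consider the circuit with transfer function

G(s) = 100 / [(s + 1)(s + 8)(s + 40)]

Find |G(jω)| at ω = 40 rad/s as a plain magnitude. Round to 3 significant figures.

At s = jω = j40:
pole (s+1): 1 + j40 → |·| = √(1²+40²) = √1601 ≈ 40.012, ∠ = arctan(40/1) ≈ 88.57°
pole (s+8): 8 + j40 → |·| = √(8²+40²) = √1664 ≈ 40.792, ∠ = arctan(40/8) ≈ 78.69°
pole (s+40): 40 + j40 → |·| = √(40²+40²) = √3200 ≈ 56.569, ∠ = arctan(40/40) ≈ 45.00°
|G| = 100 / 92330 ≈ 0.0010831

0.00108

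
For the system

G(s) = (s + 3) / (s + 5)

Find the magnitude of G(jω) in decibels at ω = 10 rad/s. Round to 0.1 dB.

At s = jω = j10:
zero (s+3): 3 + j10 → |·| = √(3²+10²) = √109 ≈ 10.44, ∠ = arctan(10/3) ≈ 73.30°
pole (s+5): 5 + j10 → |·| = √(5²+10²) = √125 ≈ 11.18, ∠ = arctan(10/5) ≈ 63.43°
|G| = 1 · 10.44 / 11.18 ≈ 0.93381
Gain = 20 log₁₀(0.93381) ≈ -0.59 dB

-0.6 dB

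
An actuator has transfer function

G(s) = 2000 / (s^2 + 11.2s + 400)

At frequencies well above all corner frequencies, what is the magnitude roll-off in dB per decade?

Each pole contributes −20 dB/decade at high frequency; each zero contributes +20 dB/decade.
Net: 0 zero(s) − 2 pole(s) → -40 dB/decade.

-40 dB/decade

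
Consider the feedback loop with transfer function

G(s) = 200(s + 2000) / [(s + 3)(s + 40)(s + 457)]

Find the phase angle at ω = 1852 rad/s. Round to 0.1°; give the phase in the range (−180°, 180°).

At s = jω = j1852:
zero (s+2000): 2000 + j1852 → |·| = √(2000²+1852²) = √7429904 ≈ 2725.8, ∠ = arctan(1852/2000) ≈ 42.80°
pole (s+3): 3 + j1852 → |·| = √(3²+1852²) = √3429913 ≈ 1852, ∠ = arctan(1852/3) ≈ 89.91°
pole (s+40): 40 + j1852 → |·| = √(40²+1852²) = √3431504 ≈ 1852.4, ∠ = arctan(1852/40) ≈ 88.76°
pole (s+457): 457 + j1852 → |·| = √(457²+1852²) = √3638753 ≈ 1907.6, ∠ = arctan(1852/457) ≈ 76.14°
∠G = 42.80° − 254.81° = -212.01° ≡ 147.99° (principal value)

148.0°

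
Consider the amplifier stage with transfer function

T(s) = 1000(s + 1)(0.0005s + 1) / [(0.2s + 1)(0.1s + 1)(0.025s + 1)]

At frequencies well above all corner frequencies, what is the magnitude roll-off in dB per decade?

Each pole contributes −20 dB/decade at high frequency; each zero contributes +20 dB/decade.
Net: 2 zero(s) − 3 pole(s) → -20 dB/decade.

-20 dB/decade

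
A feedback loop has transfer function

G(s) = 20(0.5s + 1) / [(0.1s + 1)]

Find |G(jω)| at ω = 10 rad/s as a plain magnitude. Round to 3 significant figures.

72.1

At ω = 10 rad/s:
zero (1 + j10·0.5) = 1 + j5 → |·| ≈ 5.099, ∠ ≈ 78.69°
pole (1 + j10·0.1) = 1 + j1 → |·| ≈ 1.4142, ∠ ≈ 45.00°
|G| = 20 · 5.099 / (1.4142) ≈ 72.111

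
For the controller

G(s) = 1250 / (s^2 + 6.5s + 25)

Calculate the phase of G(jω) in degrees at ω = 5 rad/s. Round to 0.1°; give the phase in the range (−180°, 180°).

-90.0°

At s = jω = j5:
quadratic: (j5)² + 6.5·j5 + 25 = 0 + j32.5 → |·| ≈ 32.5, ∠ ≈ 90.00°
∠G = 0.00° − 90.00° = -90.00°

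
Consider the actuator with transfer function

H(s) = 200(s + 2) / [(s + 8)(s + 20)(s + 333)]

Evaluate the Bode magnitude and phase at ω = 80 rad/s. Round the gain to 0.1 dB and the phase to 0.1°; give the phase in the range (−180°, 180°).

At s = jω = j80:
zero (s+2): 2 + j80 → |·| = √(2²+80²) = √6404 ≈ 80.025, ∠ = arctan(80/2) ≈ 88.57°
pole (s+8): 8 + j80 → |·| = √(8²+80²) = √6464 ≈ 80.399, ∠ = arctan(80/8) ≈ 84.29°
pole (s+20): 20 + j80 → |·| = √(20²+80²) = √6800 ≈ 82.462, ∠ = arctan(80/20) ≈ 75.96°
pole (s+333): 333 + j80 → |·| = √(333²+80²) = √117289 ≈ 342.47, ∠ = arctan(80/333) ≈ 13.51°
|H| = 200 · 80.025 / 2.2705e+06 ≈ 0.0070491
Gain = 20 log₁₀(0.0070491) ≈ -43.04 dB
∠H = 88.57° − 173.76° = -85.19°

-43.0 dB, -85.2°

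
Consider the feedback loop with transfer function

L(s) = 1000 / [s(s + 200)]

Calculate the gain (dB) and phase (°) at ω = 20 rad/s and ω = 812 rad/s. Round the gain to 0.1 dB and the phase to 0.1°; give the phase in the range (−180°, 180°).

At s = jω = j20:
pole (s+200): 200 + j20 → |·| = √(200²+20²) = √40400 ≈ 201, ∠ = arctan(20/200) ≈ 5.71°
pole at origin: |s| = 20, ∠ = 90.00° (in denominator)
|L| = 1000 / 4020 ≈ 0.24876
Gain = 20 log₁₀(0.24876) ≈ -12.08 dB
∠L = 0.00° − 95.71° = -95.71°

At s = jω = j812:
pole (s+200): 200 + j812 → |·| = √(200²+812²) = √699344 ≈ 836.27, ∠ = arctan(812/200) ≈ 76.16°
pole at origin: |s| = 812, ∠ = 90.00° (in denominator)
|L| = 1000 / 6.7905e+05 ≈ 0.0014726
Gain = 20 log₁₀(0.0014726) ≈ -56.64 dB
∠L = 0.00° − 166.16° = -166.16°

ω = 20: -12.1 dB, -95.7°; ω = 812: -56.6 dB, -166.2°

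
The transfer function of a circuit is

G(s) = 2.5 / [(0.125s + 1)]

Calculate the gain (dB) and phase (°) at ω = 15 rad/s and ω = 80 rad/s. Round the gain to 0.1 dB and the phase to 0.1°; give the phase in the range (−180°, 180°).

At ω = 15 rad/s:
pole (1 + j15·0.125) = 1 + j1.875 → |·| ≈ 2.125, ∠ ≈ 61.93°
|G| = 2.5 · 1 / (2.125) ≈ 1.1765
Gain = 20 log₁₀(1.1765) ≈ 1.41 dB
∠G = (0°) − (61.93°) = -61.93°

At ω = 80 rad/s:
pole (1 + j80·0.125) = 1 + j10 → |·| ≈ 10.05, ∠ ≈ 84.29°
|G| = 2.5 · 1 / (10.05) ≈ 0.24876
Gain = 20 log₁₀(0.24876) ≈ -12.08 dB
∠G = (0°) − (84.29°) = -84.29°

ω = 15: 1.4 dB, -61.9°; ω = 80: -12.1 dB, -84.3°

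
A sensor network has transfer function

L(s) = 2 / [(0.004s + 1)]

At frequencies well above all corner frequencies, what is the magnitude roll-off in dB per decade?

-20 dB/decade

Each pole contributes −20 dB/decade at high frequency; each zero contributes +20 dB/decade.
Net: 0 zero(s) − 1 pole(s) → -20 dB/decade.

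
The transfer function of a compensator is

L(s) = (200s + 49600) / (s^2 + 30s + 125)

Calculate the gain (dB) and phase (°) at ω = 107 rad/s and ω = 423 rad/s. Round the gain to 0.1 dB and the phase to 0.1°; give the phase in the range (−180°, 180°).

Substitute s = j107:
Numerator: 200(j107) + 49600 = 49600 + j21400
Denominator: (j107)^2 + 30(j107) + 125 = -11324 + j3210
|N| = √(49600² + 21400²) ≈ 54020, ∠N ≈ 23.34°
|D| = √(11324² + 3210²) ≈ 11770, ∠D ≈ 164.17°
|L| = 54020 / 11770 ≈ 4.5896
Gain = 20 log₁₀(4.5896) ≈ 13.24 dB
∠L = 23.34° − 164.17° = -140.83°

Substitute s = j423:
Numerator: 200(j423) + 49600 = 49600 + j84600
Denominator: (j423)^2 + 30(j423) + 125 = -178804 + j12690
|N| = √(49600² + 84600²) ≈ 98068, ∠N ≈ 59.62°
|D| = √(178804² + 12690²) ≈ 1.7925e+05, ∠D ≈ 175.94°
|L| = 98068 / 1.7925e+05 ≈ 0.5471
Gain = 20 log₁₀(0.5471) ≈ -5.24 dB
∠L = 59.62° − 175.94° = -116.32°

ω = 107: 13.2 dB, -140.8°; ω = 423: -5.2 dB, -116.3°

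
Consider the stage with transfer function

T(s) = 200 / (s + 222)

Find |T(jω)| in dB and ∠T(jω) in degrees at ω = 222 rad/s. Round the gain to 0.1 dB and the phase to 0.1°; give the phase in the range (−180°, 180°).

At s = jω = j222:
pole (s+222): 222 + j222 → |·| = √(222²+222²) = √98568 ≈ 313.96, ∠ = arctan(222/222) ≈ 45.00°
|T| = 200 / 313.96 ≈ 0.63702
Gain = 20 log₁₀(0.63702) ≈ -3.92 dB
∠T = 0.00° − 45.00° = -45.00°

-3.9 dB, -45.0°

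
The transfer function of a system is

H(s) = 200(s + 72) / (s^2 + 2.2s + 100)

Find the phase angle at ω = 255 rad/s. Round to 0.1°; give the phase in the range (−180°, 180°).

At s = jω = j255:
zero (s+72): 72 + j255 → |·| = √(72²+255²) = √70209 ≈ 264.97, ∠ = arctan(255/72) ≈ 74.23°
quadratic: (j255)² + 2.2·j255 + 100 = -64925 + j561 → |·| ≈ 64927, ∠ ≈ 179.50°
∠H = 74.23° − 179.50° = -105.27°

-105.3°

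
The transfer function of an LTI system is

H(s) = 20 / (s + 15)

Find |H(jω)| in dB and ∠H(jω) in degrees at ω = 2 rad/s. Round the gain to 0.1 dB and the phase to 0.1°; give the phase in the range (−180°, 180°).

2.4 dB, -7.6°

At s = jω = j2:
pole (s+15): 15 + j2 → |·| = √(15²+2²) = √229 ≈ 15.133, ∠ = arctan(2/15) ≈ 7.59°
|H| = 20 / 15.133 ≈ 1.3216
Gain = 20 log₁₀(1.3216) ≈ 2.42 dB
∠H = 0.00° − 7.59° = -7.59°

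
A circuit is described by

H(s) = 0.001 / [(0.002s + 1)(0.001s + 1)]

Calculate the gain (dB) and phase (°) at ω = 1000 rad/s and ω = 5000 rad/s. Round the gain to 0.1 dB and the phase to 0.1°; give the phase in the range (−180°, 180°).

At ω = 1000 rad/s:
pole (1 + j1000·0.002) = 1 + j2 → |·| ≈ 2.2361, ∠ ≈ 63.43°
pole (1 + j1000·0.001) = 1 + j1 → |·| ≈ 1.4142, ∠ ≈ 45.00°
|H| = 0.001 · 1 / (2.2361 · 1.4142) ≈ 0.00031623
Gain = 20 log₁₀(0.00031623) ≈ -70.00 dB
∠H = (0°) − (63.43° + 45.00°) = -108.43°

At ω = 5000 rad/s:
pole (1 + j5000·0.002) = 1 + j10 → |·| ≈ 10.05, ∠ ≈ 84.29°
pole (1 + j5000·0.001) = 1 + j5 → |·| ≈ 5.099, ∠ ≈ 78.69°
|H| = 0.001 · 1 / (10.05 · 5.099) ≈ 1.9514e-05
Gain = 20 log₁₀(1.9514e-05) ≈ -94.19 dB
∠H = (0°) − (84.29° + 78.69°) = -162.98°

ω = 1000: -70.0 dB, -108.4°; ω = 5000: -94.2 dB, -163.0°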